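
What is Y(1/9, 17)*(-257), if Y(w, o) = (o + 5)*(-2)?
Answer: 11308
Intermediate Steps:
Y(w, o) = -10 - 2*o (Y(w, o) = (5 + o)*(-2) = -10 - 2*o)
Y(1/9, 17)*(-257) = (-10 - 2*17)*(-257) = (-10 - 34)*(-257) = -44*(-257) = 11308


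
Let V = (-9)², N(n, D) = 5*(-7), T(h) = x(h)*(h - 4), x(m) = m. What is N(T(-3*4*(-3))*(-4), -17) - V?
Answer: -116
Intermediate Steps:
T(h) = h*(-4 + h) (T(h) = h*(h - 4) = h*(-4 + h))
N(n, D) = -35
V = 81
N(T(-3*4*(-3))*(-4), -17) - V = -35 - 1*81 = -35 - 81 = -116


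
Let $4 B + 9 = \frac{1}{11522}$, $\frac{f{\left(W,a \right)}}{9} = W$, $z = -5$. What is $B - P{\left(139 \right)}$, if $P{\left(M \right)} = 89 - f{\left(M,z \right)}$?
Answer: $\frac{53450559}{46088} \approx 1159.8$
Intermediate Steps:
$f{\left(W,a \right)} = 9 W$
$B = - \frac{103697}{46088}$ ($B = - \frac{9}{4} + \frac{1}{4 \cdot 11522} = - \frac{9}{4} + \frac{1}{4} \cdot \frac{1}{11522} = - \frac{9}{4} + \frac{1}{46088} = - \frac{103697}{46088} \approx -2.25$)
$P{\left(M \right)} = 89 - 9 M$
$B - P{\left(139 \right)} = - \frac{103697}{46088} - \left(89 - 1251\right) = - \frac{103697}{46088} - -1162 = - \frac{103697}{46088} + 1162 = \frac{53450559}{46088}$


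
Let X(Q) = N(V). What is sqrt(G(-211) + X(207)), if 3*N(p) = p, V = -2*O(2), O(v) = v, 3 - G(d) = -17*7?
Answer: sqrt(1086)/3 ≈ 10.985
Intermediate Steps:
G(d) = 122 (G(d) = 3 - (-17)*7 = 3 - 1*(-119) = 3 + 119 = 122)
V = -4 (V = -2*2 = -4)
N(p) = p/3
X(Q) = -4/3 (X(Q) = (1/3)*(-4) = -4/3)
sqrt(G(-211) + X(207)) = sqrt(122 - 4/3) = sqrt(362/3) = sqrt(1086)/3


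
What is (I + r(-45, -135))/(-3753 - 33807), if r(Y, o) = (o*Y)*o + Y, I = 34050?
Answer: 6551/313 ≈ 20.930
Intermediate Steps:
r(Y, o) = Y + Y*o**2 (r(Y, o) = (Y*o)*o + Y = Y*o**2 + Y = Y + Y*o**2)
(I + r(-45, -135))/(-3753 - 33807) = (34050 - 45*(1 + (-135)**2))/(-3753 - 33807) = (34050 - 45*(1 + 18225))/(-37560) = (34050 - 45*18226)*(-1/37560) = (34050 - 820170)*(-1/37560) = -786120*(-1/37560) = 6551/313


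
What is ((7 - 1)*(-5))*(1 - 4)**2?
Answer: -270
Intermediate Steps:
((7 - 1)*(-5))*(1 - 4)**2 = (6*(-5))*(-3)**2 = -30*9 = -270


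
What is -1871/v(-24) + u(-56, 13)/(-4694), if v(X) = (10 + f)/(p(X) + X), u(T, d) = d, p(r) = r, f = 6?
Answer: 26347409/4694 ≈ 5613.0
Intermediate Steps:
v(X) = 8/X (v(X) = (10 + 6)/(X + X) = 16/((2*X)) = 16*(1/(2*X)) = 8/X)
-1871/v(-24) + u(-56, 13)/(-4694) = -1871/(8/(-24)) + 13/(-4694) = -1871/(8*(-1/24)) + 13*(-1/4694) = -1871/(-⅓) - 13/4694 = -1871*(-3) - 13/4694 = 5613 - 13/4694 = 26347409/4694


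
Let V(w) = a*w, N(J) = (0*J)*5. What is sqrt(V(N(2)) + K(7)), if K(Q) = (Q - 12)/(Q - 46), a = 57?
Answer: sqrt(195)/39 ≈ 0.35806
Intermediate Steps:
K(Q) = (-12 + Q)/(-46 + Q)
N(J) = 0 (N(J) = 0*5 = 0)
V(w) = 57*w
sqrt(V(N(2)) + K(7)) = sqrt(57*0 + (-12 + 7)/(-46 + 7)) = sqrt(0 - 5/(-39)) = sqrt(0 - 1/39*(-5)) = sqrt(0 + 5/39) = sqrt(5/39) = sqrt(195)/39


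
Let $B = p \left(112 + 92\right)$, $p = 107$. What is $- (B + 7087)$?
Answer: $-28915$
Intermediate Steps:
$B = 21828$ ($B = 107 \left(112 + 92\right) = 107 \cdot 204 = 21828$)
$- (B + 7087) = - (21828 + 7087) = \left(-1\right) 28915 = -28915$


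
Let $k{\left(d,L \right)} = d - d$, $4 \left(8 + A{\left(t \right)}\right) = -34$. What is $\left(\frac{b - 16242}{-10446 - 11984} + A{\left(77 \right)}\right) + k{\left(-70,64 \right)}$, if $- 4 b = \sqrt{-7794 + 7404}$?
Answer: $- \frac{353853}{22430} + \frac{i \sqrt{390}}{89720} \approx -15.776 + 0.00022011 i$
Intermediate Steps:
$A{\left(t \right)} = - \frac{33}{2}$ ($A{\left(t \right)} = -8 + \frac{1}{4} \left(-34\right) = -8 - \frac{17}{2} = - \frac{33}{2}$)
$b = - \frac{i \sqrt{390}}{4}$ ($b = - \frac{\sqrt{-7794 + 7404}}{4} = - \frac{\sqrt{-390}}{4} = - \frac{i \sqrt{390}}{4} \approx - 4.9371 i$)
$k{\left(d,L \right)} = 0$
$\left(\frac{b - 16242}{-10446 - 11984} + A{\left(77 \right)}\right) + k{\left(-70,64 \right)} = \left(\frac{- \frac{i \sqrt{390}}{4} - 16242}{-10446 - 11984} - \frac{33}{2}\right) + 0 = \left(\frac{-16242 - \frac{i \sqrt{390}}{4}}{-22430} - \frac{33}{2}\right) + 0 = \left(\left(-16242 - \frac{i \sqrt{390}}{4}\right) \left(- \frac{1}{22430}\right) - \frac{33}{2}\right) + 0 = \left(\left(\frac{8121}{11215} + \frac{i \sqrt{390}}{89720}\right) - \frac{33}{2}\right) + 0 = \left(- \frac{353853}{22430} + \frac{i \sqrt{390}}{89720}\right) + 0 = - \frac{353853}{22430} + \frac{i \sqrt{390}}{89720}$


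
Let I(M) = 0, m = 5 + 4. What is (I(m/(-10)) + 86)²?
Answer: 7396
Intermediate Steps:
m = 9
(I(m/(-10)) + 86)² = (0 + 86)² = 86² = 7396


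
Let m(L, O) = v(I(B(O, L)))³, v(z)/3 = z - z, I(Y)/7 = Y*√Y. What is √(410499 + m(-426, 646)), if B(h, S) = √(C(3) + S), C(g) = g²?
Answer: 3*√45611 ≈ 640.70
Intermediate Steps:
B(h, S) = √(9 + S) (B(h, S) = √(3² + S) = √(9 + S))
I(Y) = 7*Y^(3/2) (I(Y) = 7*(Y*√Y) = 7*Y^(3/2))
v(z) = 0 (v(z) = 3*(z - z) = 3*0 = 0)
m(L, O) = 0 (m(L, O) = 0³ = 0)
√(410499 + m(-426, 646)) = √(410499 + 0) = √410499 = 3*√45611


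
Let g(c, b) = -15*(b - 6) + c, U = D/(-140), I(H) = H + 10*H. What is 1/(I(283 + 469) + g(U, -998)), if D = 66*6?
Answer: 35/816521 ≈ 4.2865e-5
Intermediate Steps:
D = 396
I(H) = 11*H
U = -99/35 (U = 396/(-140) = 396*(-1/140) = -99/35 ≈ -2.8286)
g(c, b) = 90 + c - 15*b (g(c, b) = -15*(-6 + b) + c = (90 - 15*b) + c = 90 + c - 15*b)
1/(I(283 + 469) + g(U, -998)) = 1/(11*(283 + 469) + (90 - 99/35 - 15*(-998))) = 1/(11*752 + (90 - 99/35 + 14970)) = 1/(8272 + 527001/35) = 1/(816521/35) = 35/816521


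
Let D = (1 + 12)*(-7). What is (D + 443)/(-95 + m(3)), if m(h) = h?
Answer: -88/23 ≈ -3.8261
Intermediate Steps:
D = -91 (D = 13*(-7) = -91)
(D + 443)/(-95 + m(3)) = (-91 + 443)/(-95 + 3) = 352/(-92) = 352*(-1/92) = -88/23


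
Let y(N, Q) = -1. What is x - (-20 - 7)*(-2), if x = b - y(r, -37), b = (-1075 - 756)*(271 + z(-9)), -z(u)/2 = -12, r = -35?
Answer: -540198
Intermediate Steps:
z(u) = 24 (z(u) = -2*(-12) = 24)
b = -540145 (b = (-1075 - 756)*(271 + 24) = -1831*295 = -540145)
x = -540144 (x = -540145 - 1*(-1) = -540145 + 1 = -540144)
x - (-20 - 7)*(-2) = -540144 - (-20 - 7)*(-2) = -540144 - (-27)*(-2) = -540144 - 1*54 = -540144 - 54 = -540198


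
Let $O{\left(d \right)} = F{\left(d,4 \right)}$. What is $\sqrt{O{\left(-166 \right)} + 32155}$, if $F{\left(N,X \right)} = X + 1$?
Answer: $4 \sqrt{2010} \approx 179.33$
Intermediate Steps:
$F{\left(N,X \right)} = 1 + X$
$O{\left(d \right)} = 5$ ($O{\left(d \right)} = 1 + 4 = 5$)
$\sqrt{O{\left(-166 \right)} + 32155} = \sqrt{5 + 32155} = \sqrt{32160} = 4 \sqrt{2010}$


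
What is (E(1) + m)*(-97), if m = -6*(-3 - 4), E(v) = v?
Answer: -4171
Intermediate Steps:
m = 42 (m = -6*(-7) = 42)
(E(1) + m)*(-97) = (1 + 42)*(-97) = 43*(-97) = -4171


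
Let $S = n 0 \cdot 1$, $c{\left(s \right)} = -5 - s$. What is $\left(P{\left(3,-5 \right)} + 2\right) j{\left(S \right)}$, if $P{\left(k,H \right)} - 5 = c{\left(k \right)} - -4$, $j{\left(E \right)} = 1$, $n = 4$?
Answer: $3$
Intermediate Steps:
$S = 0$ ($S = 4 \cdot 0 \cdot 1 = 0 \cdot 1 = 0$)
$P{\left(k,H \right)} = 4 - k$ ($P{\left(k,H \right)} = 5 - \left(1 + k\right) = 4 - k$)
$\left(P{\left(3,-5 \right)} + 2\right) j{\left(S \right)} = \left(\left(4 - 3\right) + 2\right) 1 = \left(1 + 2\right) 1 = 3 \cdot 1 = 3$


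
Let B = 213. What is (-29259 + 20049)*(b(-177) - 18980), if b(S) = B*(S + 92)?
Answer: 341552850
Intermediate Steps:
b(S) = 19596 + 213*S (b(S) = 213*(S + 92) = 213*(92 + S) = 19596 + 213*S)
(-29259 + 20049)*(b(-177) - 18980) = (-29259 + 20049)*((19596 + 213*(-177)) - 18980) = -9210*((19596 - 37701) - 18980) = -9210*(-18105 - 18980) = -9210*(-37085) = 341552850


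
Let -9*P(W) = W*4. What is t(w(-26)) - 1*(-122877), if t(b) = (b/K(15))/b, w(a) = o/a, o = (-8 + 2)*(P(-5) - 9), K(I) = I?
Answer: 1843156/15 ≈ 1.2288e+5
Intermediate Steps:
P(W) = -4*W/9 (P(W) = -W*4/9 = -4*W/9)
o = 122/3 (o = (-8 + 2)*(-4/9*(-5) - 9) = -6*(20/9 - 9) = -6*(-61/9) = 122/3 ≈ 40.667)
w(a) = 122/(3*a)
t(b) = 1/15 (t(b) = (b/15)/b = 1/15)
t(w(-26)) - 1*(-122877) = 1/15 - 1*(-122877) = 1/15 + 122877 = 1843156/15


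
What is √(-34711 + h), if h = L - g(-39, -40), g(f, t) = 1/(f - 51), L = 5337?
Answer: I*√26436590/30 ≈ 171.39*I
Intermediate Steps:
g(f, t) = 1/(-51 + f)
h = 480331/90 (h = 5337 - 1/(-51 - 39) = 5337 - 1/(-90) = 5337 - 1*(-1/90) = 5337 + 1/90 = 480331/90 ≈ 5337.0)
√(-34711 + h) = √(-34711 + 480331/90) = √(-2643659/90) = I*√26436590/30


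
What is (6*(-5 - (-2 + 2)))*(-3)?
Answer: 90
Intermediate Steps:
(6*(-5 - (-2 + 2)))*(-3) = (6*(-5 - 1*0))*(-3) = (6*(-5 + 0))*(-3) = (6*(-5))*(-3) = -30*(-3) = 90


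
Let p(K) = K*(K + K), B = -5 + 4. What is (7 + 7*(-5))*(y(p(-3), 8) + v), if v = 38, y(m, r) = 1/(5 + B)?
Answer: -1071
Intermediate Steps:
B = -1
p(K) = 2*K² (p(K) = K*(2*K) = 2*K²)
y(m, r) = ¼ (y(m, r) = 1/(5 - 1) = 1/4 = ¼)
(7 + 7*(-5))*(y(p(-3), 8) + v) = (7 + 7*(-5))*(¼ + 38) = (7 - 35)*(153/4) = -28*153/4 = -1071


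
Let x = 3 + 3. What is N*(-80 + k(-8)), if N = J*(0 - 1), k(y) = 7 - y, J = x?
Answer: 390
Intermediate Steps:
x = 6
J = 6
N = -6 (N = 6*(0 - 1) = 6*(-1) = -6)
N*(-80 + k(-8)) = -6*(-80 + (7 - 1*(-8))) = -6*(-80 + (7 + 8)) = -6*(-80 + 15) = -6*(-65) = 390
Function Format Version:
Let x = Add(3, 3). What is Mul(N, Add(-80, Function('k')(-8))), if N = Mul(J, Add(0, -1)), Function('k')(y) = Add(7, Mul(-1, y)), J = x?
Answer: 390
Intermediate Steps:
x = 6
J = 6
N = -6 (N = Mul(6, Add(0, -1)) = Mul(6, -1) = -6)
Mul(N, Add(-80, Function('k')(-8))) = Mul(-6, Add(-80, Add(7, Mul(-1, -8)))) = Mul(-6, Add(-80, Add(7, 8))) = Mul(-6, Add(-80, 15)) = Mul(-6, -65) = 390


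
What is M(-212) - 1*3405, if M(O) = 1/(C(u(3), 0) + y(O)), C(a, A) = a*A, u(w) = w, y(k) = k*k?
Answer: -153034319/44944 ≈ -3405.0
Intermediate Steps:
y(k) = k²
C(a, A) = A*a
M(O) = O⁻² (M(O) = 1/(0*3 + O²) = 1/(0 + O²) = 1/(O²) = O⁻²)
M(-212) - 1*3405 = (-212)⁻² - 1*3405 = 1/44944 - 3405 = -153034319/44944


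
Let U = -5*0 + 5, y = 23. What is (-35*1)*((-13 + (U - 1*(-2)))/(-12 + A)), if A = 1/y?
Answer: -966/55 ≈ -17.564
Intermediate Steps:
U = 5 (U = 0 + 5 = 5)
A = 1/23 ≈ 0.043478
(-35*1)*((-13 + (U - 1*(-2)))/(-12 + A)) = (-35*1)*((-13 + (5 - 1*(-2)))/(-12 + 1/23)) = -35*(-13 + (5 + 2))/(-275/23) = -35*(-13 + 7)*(-23)/275 = -(-210)*(-23)/275 = -35*138/275 = -966/55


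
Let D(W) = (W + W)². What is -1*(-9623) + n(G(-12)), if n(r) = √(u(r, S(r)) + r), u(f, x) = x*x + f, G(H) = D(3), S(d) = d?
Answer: 9623 + 6*√38 ≈ 9660.0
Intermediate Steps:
D(W) = 4*W² (D(W) = (2*W)² = 4*W²)
G(H) = 36 (G(H) = 4*3² = 4*9 = 36)
u(f, x) = f + x² (u(f, x) = x² + f = f + x²)
n(r) = √(r² + 2*r) (n(r) = √((r + r²) + r) = √(r² + 2*r))
-1*(-9623) + n(G(-12)) = -1*(-9623) + √(36*(2 + 36)) = 9623 + √(36*38) = 9623 + √1368 = 9623 + 6*√38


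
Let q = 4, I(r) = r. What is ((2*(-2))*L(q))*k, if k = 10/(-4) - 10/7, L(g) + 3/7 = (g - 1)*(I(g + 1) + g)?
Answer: 20460/49 ≈ 417.55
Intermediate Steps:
L(g) = -3/7 + (1 + 2*g)*(-1 + g) (L(g) = -3/7 + (g - 1)*((g + 1) + g) = -3/7 + (-1 + g)*((1 + g) + g) = -3/7 + (-1 + g)*(1 + 2*g) = -3/7 + (1 + 2*g)*(-1 + g))
k = -55/14 (k = 10*(-1/4) - 10*1/7 = -5/2 - 10/7 = -55/14 ≈ -3.9286)
((2*(-2))*L(q))*k = ((2*(-2))*(-10/7 - 1*4 + 2*4**2))*(-55/14) = -4*(-10/7 - 4 + 2*16)*(-55/14) = -4*(-10/7 - 4 + 32)*(-55/14) = -4*186/7*(-55/14) = -744/7*(-55/14) = 20460/49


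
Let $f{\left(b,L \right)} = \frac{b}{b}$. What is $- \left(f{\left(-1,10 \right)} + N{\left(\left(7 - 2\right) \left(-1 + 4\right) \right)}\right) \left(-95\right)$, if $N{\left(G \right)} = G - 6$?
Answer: $950$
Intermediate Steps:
$f{\left(b,L \right)} = 1$
$N{\left(G \right)} = -6 + G$
$- \left(f{\left(-1,10 \right)} + N{\left(\left(7 - 2\right) \left(-1 + 4\right) \right)}\right) \left(-95\right) = - \left(1 - \left(6 - \left(7 - 2\right) \left(-1 + 4\right)\right)\right) \left(-95\right) = - \left(1 + \left(-6 + 5 \cdot 3\right)\right) \left(-95\right) = - \left(1 + \left(-6 + 15\right)\right) \left(-95\right) = - \left(1 + 9\right) \left(-95\right) = - 10 \left(-95\right) = \left(-1\right) \left(-950\right) = 950$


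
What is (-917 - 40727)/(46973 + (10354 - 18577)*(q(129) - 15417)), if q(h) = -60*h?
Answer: -10411/47616746 ≈ -0.00021864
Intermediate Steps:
(-917 - 40727)/(46973 + (10354 - 18577)*(q(129) - 15417)) = (-917 - 40727)/(46973 + (10354 - 18577)*(-60*129 - 15417)) = -41644/(46973 - 8223*(-7740 - 15417)) = -41644/(46973 - 8223*(-23157)) = -41644/(46973 + 190420011) = -41644/190466984 = -41644*1/190466984 = -10411/47616746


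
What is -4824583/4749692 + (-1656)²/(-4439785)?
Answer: -34445362595167/21087611296220 ≈ -1.6334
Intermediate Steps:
-4824583/4749692 + (-1656)²/(-4439785) = -4824583*1/4749692 + 2742336*(-1/4439785) = -4824583/4749692 - 2742336/4439785 = -34445362595167/21087611296220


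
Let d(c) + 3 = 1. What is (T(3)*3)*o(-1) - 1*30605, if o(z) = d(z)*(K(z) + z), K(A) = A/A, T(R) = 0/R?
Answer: -30605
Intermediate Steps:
d(c) = -2 (d(c) = -3 + 1 = -2)
T(R) = 0
K(A) = 1
o(z) = -2 - 2*z (o(z) = -2*(1 + z) = -2 - 2*z)
(T(3)*3)*o(-1) - 1*30605 = (0*3)*(-2 - 2*(-1)) - 1*30605 = 0*(-2 + 2) - 30605 = 0*0 - 30605 = 0 - 30605 = -30605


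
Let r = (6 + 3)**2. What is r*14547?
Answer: 1178307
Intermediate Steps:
r = 81 (r = 9**2 = 81)
r*14547 = 81*14547 = 1178307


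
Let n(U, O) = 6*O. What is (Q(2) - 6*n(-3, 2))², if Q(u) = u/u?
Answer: 5041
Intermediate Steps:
Q(u) = 1
(Q(2) - 6*n(-3, 2))² = (1 - 36*2)² = (1 - 6*12)² = (1 - 72)² = (-71)² = 5041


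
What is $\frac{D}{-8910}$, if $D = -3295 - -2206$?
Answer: $\frac{11}{90} \approx 0.12222$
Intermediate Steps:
$D = -1089$ ($D = -3295 + 2206 = -1089$)
$\frac{D}{-8910} = - \frac{1089}{-8910} = \left(-1089\right) \left(- \frac{1}{8910}\right) = \frac{11}{90}$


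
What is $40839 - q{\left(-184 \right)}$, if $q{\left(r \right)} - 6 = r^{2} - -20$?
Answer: $6957$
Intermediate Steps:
$q{\left(r \right)} = 26 + r^{2}$ ($q{\left(r \right)} = 6 + \left(r^{2} - -20\right) = 6 + \left(r^{2} + 20\right) = 6 + \left(20 + r^{2}\right) = 26 + r^{2}$)
$40839 - q{\left(-184 \right)} = 40839 - \left(26 + \left(-184\right)^{2}\right) = 40839 - \left(26 + 33856\right) = 40839 - 33882 = 6957$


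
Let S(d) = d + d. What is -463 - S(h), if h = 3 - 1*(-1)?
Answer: -471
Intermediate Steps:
h = 4 (h = 3 + 1 = 4)
S(d) = 2*d
-463 - S(h) = -463 - 2*4 = -463 - 1*8 = -463 - 8 = -471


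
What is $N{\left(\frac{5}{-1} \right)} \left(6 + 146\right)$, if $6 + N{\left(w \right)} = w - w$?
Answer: $-912$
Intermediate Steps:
$N{\left(w \right)} = -6$ ($N{\left(w \right)} = -6 + \left(w - w\right) = -6 + 0 = -6$)
$N{\left(\frac{5}{-1} \right)} \left(6 + 146\right) = - 6 \left(6 + 146\right) = \left(-6\right) 152 = -912$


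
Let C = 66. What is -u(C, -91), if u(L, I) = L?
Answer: -66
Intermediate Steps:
-u(C, -91) = -1*66 = -66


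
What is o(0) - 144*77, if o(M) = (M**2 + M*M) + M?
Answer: -11088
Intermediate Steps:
o(M) = M + 2*M**2 (o(M) = (M**2 + M**2) + M = 2*M**2 + M = M + 2*M**2)
o(0) - 144*77 = 0*(1 + 2*0) - 144*77 = 0*(1 + 0) - 11088 = 0*1 - 11088 = 0 - 11088 = -11088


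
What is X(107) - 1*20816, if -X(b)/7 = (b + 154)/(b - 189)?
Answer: -1705085/82 ≈ -20794.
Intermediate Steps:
X(b) = -7*(154 + b)/(-189 + b) (X(b) = -7*(b + 154)/(b - 189) = -7*(154 + b)/(-189 + b))
X(107) - 1*20816 = 7*(-154 - 1*107)/(-189 + 107) - 1*20816 = 7*(-154 - 107)/(-82) - 20816 = 7*(-1/82)*(-261) - 20816 = 1827/82 - 20816 = -1705085/82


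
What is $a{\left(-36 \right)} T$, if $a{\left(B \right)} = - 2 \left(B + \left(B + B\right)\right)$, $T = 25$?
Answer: $5400$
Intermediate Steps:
$a{\left(B \right)} = - 6 B$ ($a{\left(B \right)} = - 2 \left(B + 2 B\right) = - 2 \cdot 3 B = - 6 B$)
$a{\left(-36 \right)} T = \left(-6\right) \left(-36\right) 25 = 216 \cdot 25 = 5400$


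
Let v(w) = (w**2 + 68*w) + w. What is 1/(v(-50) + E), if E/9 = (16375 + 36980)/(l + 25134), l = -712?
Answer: -24422/22720705 ≈ -0.0010749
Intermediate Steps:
v(w) = w**2 + 69*w
E = 480195/24422 (E = 9*((16375 + 36980)/(-712 + 25134)) = 9*(53355/24422) = 480195/24422 ≈ 19.662)
1/(v(-50) + E) = 1/(-50*(69 - 50) + 480195/24422) = 1/(-50*19 + 480195/24422) = 1/(-950 + 480195/24422) = 1/(-22720705/24422) = -24422/22720705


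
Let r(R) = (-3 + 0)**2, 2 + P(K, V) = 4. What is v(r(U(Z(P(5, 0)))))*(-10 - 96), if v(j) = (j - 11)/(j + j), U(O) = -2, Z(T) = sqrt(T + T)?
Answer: 106/9 ≈ 11.778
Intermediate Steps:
P(K, V) = 2 (P(K, V) = -2 + 4 = 2)
Z(T) = sqrt(2)*sqrt(T) (Z(T) = sqrt(2*T) = sqrt(2)*sqrt(T))
r(R) = 9 (r(R) = (-3)**2 = 9)
v(j) = (-11 + j)/(2*j) (v(j) = (-11 + j)/((2*j)) = (-11 + j)*(1/(2*j)) = (-11 + j)/(2*j))
v(r(U(Z(P(5, 0)))))*(-10 - 96) = ((1/2)*(-11 + 9)/9)*(-10 - 96) = ((1/2)*(1/9)*(-2))*(-106) = -1/9*(-106) = 106/9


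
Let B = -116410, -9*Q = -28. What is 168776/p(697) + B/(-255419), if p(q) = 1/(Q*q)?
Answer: 841307382909994/2298771 ≈ 3.6598e+8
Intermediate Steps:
Q = 28/9 (Q = -1/9*(-28) = 28/9 ≈ 3.1111)
p(q) = 9/(28*q) (p(q) = 1/((28/9)*q) = 9/(28*q))
168776/p(697) + B/(-255419) = 168776/(((9/28)/697)) - 116410/(-255419) = 168776/(((9/28)*(1/697))) - 116410*(-1/255419) = 168776/(9/19516) + 116410/255419 = 168776*(19516/9) + 116410/255419 = 3293832416/9 + 116410/255419 = 841307382909994/2298771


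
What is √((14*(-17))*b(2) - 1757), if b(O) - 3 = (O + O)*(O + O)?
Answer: I*√6279 ≈ 79.24*I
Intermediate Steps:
b(O) = 3 + 4*O² (b(O) = 3 + (O + O)*(O + O) = 3 + (2*O)*(2*O) = 3 + 4*O²)
√((14*(-17))*b(2) - 1757) = √((14*(-17))*(3 + 4*2²) - 1757) = √(-238*(3 + 4*4) - 1757) = √(-238*(3 + 16) - 1757) = √(-238*19 - 1757) = √(-4522 - 1757) = √(-6279) = I*√6279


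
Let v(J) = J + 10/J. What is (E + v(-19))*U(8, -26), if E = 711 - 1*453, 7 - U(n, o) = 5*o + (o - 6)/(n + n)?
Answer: 629809/19 ≈ 33148.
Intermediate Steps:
U(n, o) = 7 - 5*o - (-6 + o)/(2*n) (U(n, o) = 7 - (5*o + (o - 6)/(n + n)) = 7 - (5*o + (-6 + o)/((2*n))) = 7 - (5*o + (-6 + o)*(1/(2*n))) = 7 - (5*o + (-6 + o)/(2*n)) = 7 + (-5*o - (-6 + o)/(2*n)) = 7 - 5*o - (-6 + o)/(2*n))
E = 258 (E = 711 - 453 = 258)
(E + v(-19))*U(8, -26) = (258 + (-19 + 10/(-19)))*((3 - ½*(-26) - 1*8*(-7 + 5*(-26)))/8) = (258 + (-19 + 10*(-1/19)))*((3 + 13 - 1*8*(-7 - 130))/8) = (258 + (-19 - 10/19))*((3 + 13 - 1*8*(-137))/8) = (258 - 371/19)*((3 + 13 + 1096)/8) = 4531*((⅛)*1112)/19 = (4531/19)*139 = 629809/19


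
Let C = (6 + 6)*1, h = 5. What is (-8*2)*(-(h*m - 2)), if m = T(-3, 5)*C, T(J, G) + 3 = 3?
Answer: -32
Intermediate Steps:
T(J, G) = 0 (T(J, G) = -3 + 3 = 0)
C = 12 (C = 12*1 = 12)
m = 0 (m = 0*12 = 0)
(-8*2)*(-(h*m - 2)) = (-8*2)*(-(5*0 - 2)) = -(-16)*(0 - 2) = -(-16)*(-2) = -16*2 = -32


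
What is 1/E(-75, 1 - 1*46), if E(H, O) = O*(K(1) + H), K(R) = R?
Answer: 1/3330 ≈ 0.00030030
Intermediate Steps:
E(H, O) = O*(1 + H)
1/E(-75, 1 - 1*46) = 1/((1 - 1*46)*(1 - 75)) = 1/((1 - 46)*(-74)) = 1/(-45*(-74)) = 1/3330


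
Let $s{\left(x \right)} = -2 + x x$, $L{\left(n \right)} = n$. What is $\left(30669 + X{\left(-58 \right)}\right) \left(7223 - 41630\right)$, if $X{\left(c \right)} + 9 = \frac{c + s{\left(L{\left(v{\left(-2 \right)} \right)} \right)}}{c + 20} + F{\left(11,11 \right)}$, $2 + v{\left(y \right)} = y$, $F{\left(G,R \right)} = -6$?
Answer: $- \frac{20040288336}{19} \approx -1.0548 \cdot 10^{9}$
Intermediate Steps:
$v{\left(y \right)} = -2 + y$
$s{\left(x \right)} = -2 + x^{2}$
$X{\left(c \right)} = -15 + \frac{14 + c}{20 + c}$ ($X{\left(c \right)} = -9 - \left(6 - \frac{c - \left(2 - \left(-2 - 2\right)^{2}\right)}{c + 20}\right) = -9 - \left(6 - \frac{c - \left(2 - \left(-4\right)^{2}\right)}{20 + c}\right) = -9 - \left(6 - \frac{c + \left(-2 + 16\right)}{20 + c}\right) = -9 + \left(\frac{c + 14}{20 + c} - 6\right) = -9 + \left(\frac{14 + c}{20 + c} - 6\right) = -9 + \left(-6 + \frac{14 + c}{20 + c}\right) = -15 + \frac{14 + c}{20 + c}$)
$\left(30669 + X{\left(-58 \right)}\right) \left(7223 - 41630\right) = \left(30669 + \frac{2 \left(-143 - -406\right)}{20 - 58}\right) \left(7223 - 41630\right) = \left(30669 + \frac{2 \left(-143 + 406\right)}{-38}\right) \left(-34407\right) = \left(30669 + 2 \left(- \frac{1}{38}\right) 263\right) \left(-34407\right) = \left(30669 - \frac{263}{19}\right) \left(-34407\right) = \frac{582448}{19} \left(-34407\right) = - \frac{20040288336}{19}$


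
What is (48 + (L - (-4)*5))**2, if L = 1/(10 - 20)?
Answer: 461041/100 ≈ 4610.4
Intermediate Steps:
L = -1/10 (L = 1/(-10) = -1/10 ≈ -0.10000)
(48 + (L - (-4)*5))**2 = (48 + (-1/10 - (-4)*5))**2 = (48 + (-1/10 - 1*(-20)))**2 = (48 + (-1/10 + 20))**2 = (48 + 199/10)**2 = (679/10)**2 = 461041/100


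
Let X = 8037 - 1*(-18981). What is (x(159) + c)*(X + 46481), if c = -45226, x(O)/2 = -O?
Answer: -3347438456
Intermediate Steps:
X = 27018 (X = 8037 + 18981 = 27018)
x(O) = -2*O (x(O) = 2*(-O) = -2*O)
(x(159) + c)*(X + 46481) = (-2*159 - 45226)*(27018 + 46481) = (-318 - 45226)*73499 = -45544*73499 = -3347438456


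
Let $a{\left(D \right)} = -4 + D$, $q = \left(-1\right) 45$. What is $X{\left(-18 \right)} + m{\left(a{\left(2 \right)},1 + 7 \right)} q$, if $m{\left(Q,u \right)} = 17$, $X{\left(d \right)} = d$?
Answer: $-783$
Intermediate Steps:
$q = -45$
$X{\left(-18 \right)} + m{\left(a{\left(2 \right)},1 + 7 \right)} q = -18 + 17 \left(-45\right) = -18 - 765 = -783$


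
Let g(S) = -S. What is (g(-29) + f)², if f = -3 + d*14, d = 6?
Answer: 12100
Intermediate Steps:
f = 81 (f = -3 + 6*14 = -3 + 84 = 81)
(g(-29) + f)² = (-1*(-29) + 81)² = (29 + 81)² = 110² = 12100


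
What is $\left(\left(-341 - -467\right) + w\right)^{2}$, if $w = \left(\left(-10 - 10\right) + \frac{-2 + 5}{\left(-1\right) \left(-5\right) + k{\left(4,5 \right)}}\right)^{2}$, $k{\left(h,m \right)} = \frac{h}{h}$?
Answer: $\frac{4100625}{16} \approx 2.5629 \cdot 10^{5}$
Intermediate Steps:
$k{\left(h,m \right)} = 1$
$w = \frac{1521}{4}$ ($w = \left(\left(-10 - 10\right) + \frac{-2 + 5}{\left(-1\right) \left(-5\right) + 1}\right)^{2} = \left(-20 + \frac{3}{5 + 1}\right)^{2} = \left(-20 + \frac{3}{6}\right)^{2} = \left(-20 + 3 \cdot \frac{1}{6}\right)^{2} = \left(-20 + \frac{1}{2}\right)^{2} = \left(- \frac{39}{2}\right)^{2} = \frac{1521}{4} \approx 380.25$)
$\left(\left(-341 - -467\right) + w\right)^{2} = \left(\left(-341 - -467\right) + \frac{1521}{4}\right)^{2} = \left(\left(-341 + 467\right) + \frac{1521}{4}\right)^{2} = \left(126 + \frac{1521}{4}\right)^{2} = \left(\frac{2025}{4}\right)^{2} = \frac{4100625}{16}$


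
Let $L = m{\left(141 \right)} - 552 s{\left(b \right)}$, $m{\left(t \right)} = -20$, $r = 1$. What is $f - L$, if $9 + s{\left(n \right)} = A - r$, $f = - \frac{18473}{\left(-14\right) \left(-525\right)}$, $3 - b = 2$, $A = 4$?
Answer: $- \frac{494177}{150} \approx -3294.5$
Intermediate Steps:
$b = 1$ ($b = 3 - 2 = 1$)
$f = - \frac{377}{150}$ ($f = - \frac{18473}{7350} = \left(-18473\right) \frac{1}{7350} = - \frac{377}{150} \approx -2.5133$)
$s{\left(n \right)} = -6$ ($s{\left(n \right)} = -9 + \left(4 - 1\right) = -9 + 3 = -6$)
$L = 3292$ ($L = -20 - -3312 = -20 + 3312 = 3292$)
$f - L = - \frac{377}{150} - 3292 = - \frac{494177}{150}$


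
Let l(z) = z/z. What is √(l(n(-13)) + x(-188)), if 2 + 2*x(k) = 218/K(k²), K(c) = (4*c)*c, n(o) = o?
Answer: √109/70688 ≈ 0.00014770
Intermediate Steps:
l(z) = 1
K(c) = 4*c²
x(k) = -1 + 109/(4*k⁴) (x(k) = -1 + (218/((4*(k²)²)))/2 = -1 + (218/((4*k⁴)))/2 = -1 + (218*(1/(4*k⁴)))/2 = -1 + (109/(2*k⁴))/2 = -1 + 109/(4*k⁴))
√(l(n(-13)) + x(-188)) = √(1 + (-1 + (109/4)/(-188)⁴)) = √(1 + (-1 + (109/4)*(1/1249198336))) = √(1 + (-1 + 109/4996793344)) = √(1 - 4996793235/4996793344) = √(109/4996793344) = √109/70688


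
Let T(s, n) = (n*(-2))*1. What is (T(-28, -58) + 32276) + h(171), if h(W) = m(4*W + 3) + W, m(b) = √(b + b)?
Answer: 32563 + √1374 ≈ 32600.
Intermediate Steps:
T(s, n) = -2*n (T(s, n) = -2*n*1 = -2*n)
m(b) = √2*√b (m(b) = √(2*b) = √2*√b)
h(W) = W + √2*√(3 + 4*W) (h(W) = √2*√(4*W + 3) + W = √2*√(3 + 4*W) + W = W + √2*√(3 + 4*W))
(T(-28, -58) + 32276) + h(171) = (-2*(-58) + 32276) + (171 + √(6 + 8*171)) = (116 + 32276) + (171 + √(6 + 1368)) = 32392 + (171 + √1374) = 32563 + √1374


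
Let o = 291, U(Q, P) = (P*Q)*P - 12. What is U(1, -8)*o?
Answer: 15132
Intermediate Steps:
U(Q, P) = -12 + Q*P² (U(Q, P) = Q*P² - 12 = -12 + Q*P²)
U(1, -8)*o = (-12 + 1*(-8)²)*291 = (-12 + 1*64)*291 = (-12 + 64)*291 = 52*291 = 15132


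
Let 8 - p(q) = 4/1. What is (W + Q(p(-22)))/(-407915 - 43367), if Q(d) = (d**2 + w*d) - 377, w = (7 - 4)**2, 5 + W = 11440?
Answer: -5555/225641 ≈ -0.024619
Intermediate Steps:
W = 11435 (W = -5 + 11440 = 11435)
w = 9 (w = 3**2 = 9)
p(q) = 4 (p(q) = 8 - 4/1 = 8 - 4 = 4)
Q(d) = -377 + d**2 + 9*d (Q(d) = (d**2 + 9*d) - 377 = -377 + d**2 + 9*d)
(W + Q(p(-22)))/(-407915 - 43367) = (11435 + (-377 + 4**2 + 9*4))/(-407915 - 43367) = (11435 + (-377 + 16 + 36))/(-451282) = (11435 - 325)*(-1/451282) = 11110*(-1/451282) = -5555/225641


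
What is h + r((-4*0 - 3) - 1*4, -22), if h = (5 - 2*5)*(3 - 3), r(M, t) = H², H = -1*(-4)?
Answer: 16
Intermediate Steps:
H = 4
r(M, t) = 16 (r(M, t) = 4² = 16)
h = 0 (h = (5 - 10)*0 = -5*0 = 0)
h + r((-4*0 - 3) - 1*4, -22) = 0 + 16 = 16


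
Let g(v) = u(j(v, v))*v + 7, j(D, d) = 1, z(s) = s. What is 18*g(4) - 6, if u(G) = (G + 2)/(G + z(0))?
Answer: 336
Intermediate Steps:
u(G) = (2 + G)/G (u(G) = (G + 2)/(G + 0) = (2 + G)/G)
g(v) = 7 + 3*v (g(v) = ((2 + 1)/1)*v + 7 = (1*3)*v + 7 = 3*v + 7 = 7 + 3*v)
18*g(4) - 6 = 18*(7 + 3*4) - 6 = 18*(7 + 12) - 6 = 18*19 - 6 = 342 - 6 = 336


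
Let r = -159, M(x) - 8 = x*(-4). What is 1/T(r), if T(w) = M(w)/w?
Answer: -159/644 ≈ -0.24689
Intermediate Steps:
M(x) = 8 - 4*x (M(x) = 8 + x*(-4) = 8 - 4*x)
T(w) = (8 - 4*w)/w
1/T(r) = 1/(-4 + 8/(-159)) = 1/(-4 + 8*(-1/159)) = 1/(-4 - 8/159) = 1/(-644/159) = -159/644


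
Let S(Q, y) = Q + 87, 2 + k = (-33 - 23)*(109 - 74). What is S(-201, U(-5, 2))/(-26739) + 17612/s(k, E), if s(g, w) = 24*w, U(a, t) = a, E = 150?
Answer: 13092713/2673900 ≈ 4.8965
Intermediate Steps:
k = -1962 (k = -2 + (-33 - 23)*(109 - 74) = -2 - 56*35 = -2 - 1960 = -1962)
S(Q, y) = 87 + Q
S(-201, U(-5, 2))/(-26739) + 17612/s(k, E) = (87 - 201)/(-26739) + 17612/((24*150)) = -114*(-1/26739) + 17612/3600 = 38/8913 + 17612*(1/3600) = 38/8913 + 4403/900 = 13092713/2673900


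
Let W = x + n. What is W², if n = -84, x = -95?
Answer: 32041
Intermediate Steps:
W = -179 (W = -95 - 84 = -179)
W² = (-179)² = 32041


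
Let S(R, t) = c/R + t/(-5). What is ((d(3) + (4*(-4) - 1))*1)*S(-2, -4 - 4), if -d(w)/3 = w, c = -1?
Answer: -273/5 ≈ -54.600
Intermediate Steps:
d(w) = -3*w
S(R, t) = -1/R - t/5 (S(R, t) = -1/R + t/(-5) = -1/R + t*(-⅕) = -1/R - t/5)
((d(3) + (4*(-4) - 1))*1)*S(-2, -4 - 4) = ((-3*3 + (4*(-4) - 1))*1)*(-1/(-2) - (-4 - 4)/5) = ((-9 + (-16 - 1))*1)*(-1*(-½) - ⅕*(-8)) = ((-9 - 17)*1)*(½ + 8/5) = -26*1*(21/10) = -26*21/10 = -273/5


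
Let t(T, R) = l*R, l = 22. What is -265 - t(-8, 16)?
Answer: -617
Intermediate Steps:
t(T, R) = 22*R
-265 - t(-8, 16) = -265 - 22*16 = -265 - 1*352 = -265 - 352 = -617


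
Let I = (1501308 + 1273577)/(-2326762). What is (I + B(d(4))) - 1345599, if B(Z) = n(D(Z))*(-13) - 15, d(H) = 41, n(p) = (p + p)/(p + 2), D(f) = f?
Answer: -134632311088671/100050766 ≈ -1.3456e+6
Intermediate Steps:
n(p) = 2*p/(2 + p) (n(p) = (2*p)/(2 + p) = 2*p/(2 + p))
B(Z) = -15 - 26*Z/(2 + Z) (B(Z) = (2*Z/(2 + Z))*(-13) - 15 = -26*Z/(2 + Z) - 15 = -15 - 26*Z/(2 + Z))
I = -2774885/2326762 (I = 2774885*(-1/2326762) = -2774885/2326762 ≈ -1.1926)
(I + B(d(4))) - 1345599 = (-2774885/2326762 + (-30 - 41*41)/(2 + 41)) - 1345599 = (-2774885/2326762 + (-30 - 1681)/43) - 1345599 = (-2774885/2326762 + (1/43)*(-1711)) - 1345599 = (-2774885/2326762 - 1711/43) - 1345599 = -4100409837/100050766 - 1345599 = -134632311088671/100050766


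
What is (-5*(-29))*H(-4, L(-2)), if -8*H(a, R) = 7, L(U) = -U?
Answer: -1015/8 ≈ -126.88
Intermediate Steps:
H(a, R) = -7/8 (H(a, R) = -⅛*7 = -7/8)
(-5*(-29))*H(-4, L(-2)) = -5*(-29)*(-7/8) = 145*(-7/8) = -1015/8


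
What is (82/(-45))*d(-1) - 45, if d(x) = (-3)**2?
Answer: -307/5 ≈ -61.400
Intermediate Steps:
d(x) = 9
(82/(-45))*d(-1) - 45 = (82/(-45))*9 - 45 = (82*(-1/45))*9 - 45 = -82/45*9 - 45 = -82/5 - 45 = -307/5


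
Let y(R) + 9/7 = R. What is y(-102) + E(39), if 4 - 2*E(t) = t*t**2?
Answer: -416651/14 ≈ -29761.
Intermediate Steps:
E(t) = 2 - t**3/2 (E(t) = 2 - t*t**2/2 = 2 - t**3/2)
y(R) = -9/7 + R
y(-102) + E(39) = (-9/7 - 102) + (2 - 1/2*39**3) = -723/7 + (2 - 1/2*59319) = -723/7 + (2 - 59319/2) = -723/7 - 59315/2 = -416651/14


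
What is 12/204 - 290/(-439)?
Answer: 5369/7463 ≈ 0.71942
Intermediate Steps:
12/204 - 290/(-439) = 12*(1/204) - 290*(-1/439) = 1/17 + 290/439 = 5369/7463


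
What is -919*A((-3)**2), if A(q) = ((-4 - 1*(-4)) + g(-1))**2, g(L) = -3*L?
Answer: -8271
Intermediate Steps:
A(q) = 9 (A(q) = ((-4 - 1*(-4)) - 3*(-1))**2 = ((-4 + 4) + 3)**2 = (0 + 3)**2 = 3**2 = 9)
-919*A((-3)**2) = -919*9 = -8271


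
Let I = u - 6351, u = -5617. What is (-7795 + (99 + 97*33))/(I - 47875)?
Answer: 4495/59843 ≈ 0.075113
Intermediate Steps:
I = -11968 (I = -5617 - 6351 = -11968)
(-7795 + (99 + 97*33))/(I - 47875) = (-7795 + (99 + 97*33))/(-11968 - 47875) = (-7795 + (99 + 3201))/(-59843) = (-7795 + 3300)*(-1/59843) = -4495*(-1/59843) = 4495/59843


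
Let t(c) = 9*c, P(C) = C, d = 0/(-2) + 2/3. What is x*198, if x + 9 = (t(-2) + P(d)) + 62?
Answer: 7062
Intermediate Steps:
d = ⅔ (d = 0*(-½) + 2*(⅓) = 0 + ⅔ = ⅔ ≈ 0.66667)
x = 107/3 (x = -9 + ((9*(-2) + ⅔) + 62) = -9 + ((-18 + ⅔) + 62) = -9 + (-52/3 + 62) = -9 + 134/3 = 107/3 ≈ 35.667)
x*198 = (107/3)*198 = 7062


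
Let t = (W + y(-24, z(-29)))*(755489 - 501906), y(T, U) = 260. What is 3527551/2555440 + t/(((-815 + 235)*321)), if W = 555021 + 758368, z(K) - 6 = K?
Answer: -166914725398463/93288592 ≈ -1.7892e+6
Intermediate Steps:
z(K) = 6 + K
W = 1313389
t = 333119054367 (t = (1313389 + 260)*(755489 - 501906) = 1313649*253583 = 333119054367)
3527551/2555440 + t/(((-815 + 235)*321)) = 3527551/2555440 + 333119054367/(((-815 + 235)*321)) = 3527551*(1/2555440) + 333119054367/((-580*321)) = 207503/150320 + 333119054367/(-186180) = 207503/150320 + 333119054367*(-1/186180) = 207503/150320 - 111039684789/62060 = -166914725398463/93288592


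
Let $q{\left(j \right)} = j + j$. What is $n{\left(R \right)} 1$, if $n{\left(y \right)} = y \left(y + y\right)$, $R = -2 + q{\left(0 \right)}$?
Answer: $8$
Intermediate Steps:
$q{\left(j \right)} = 2 j$
$R = -2$ ($R = -2 + 2 \cdot 0 = -2 + 0 = -2$)
$n{\left(y \right)} = 2 y^{2}$ ($n{\left(y \right)} = y 2 y = 2 y^{2}$)
$n{\left(R \right)} 1 = 2 \left(-2\right)^{2} \cdot 1 = 2 \cdot 4 \cdot 1 = 8 \cdot 1 = 8$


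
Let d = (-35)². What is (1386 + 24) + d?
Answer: 2635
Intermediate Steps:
d = 1225
(1386 + 24) + d = (1386 + 24) + 1225 = 1410 + 1225 = 2635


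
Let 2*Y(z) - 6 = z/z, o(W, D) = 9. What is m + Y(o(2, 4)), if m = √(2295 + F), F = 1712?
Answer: 7/2 + √4007 ≈ 66.801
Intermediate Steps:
Y(z) = 7/2 (Y(z) = 3 + (z/z)/2 = 3 + (½)*1 = 3 + ½ = 7/2)
m = √4007 (m = √(2295 + 1712) = √4007 ≈ 63.301)
m + Y(o(2, 4)) = √4007 + 7/2 = 7/2 + √4007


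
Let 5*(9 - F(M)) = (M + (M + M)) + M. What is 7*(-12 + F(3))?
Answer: -189/5 ≈ -37.800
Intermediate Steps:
F(M) = 9 - 4*M/5 (F(M) = 9 - ((M + (M + M)) + M)/5 = 9 - ((M + 2*M) + M)/5 = 9 - (3*M + M)/5 = 9 - 4*M/5)
7*(-12 + F(3)) = 7*(-12 + (9 - ⅘*3)) = 7*(-12 + (9 - 12/5)) = 7*(-12 + 33/5) = 7*(-27/5) = -189/5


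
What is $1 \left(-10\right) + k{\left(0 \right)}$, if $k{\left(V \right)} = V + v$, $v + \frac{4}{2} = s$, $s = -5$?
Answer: $-17$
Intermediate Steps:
$v = -7$ ($v = -2 - 5 = -7$)
$k{\left(V \right)} = -7 + V$ ($k{\left(V \right)} = V - 7 = -7 + V$)
$1 \left(-10\right) + k{\left(0 \right)} = 1 \left(-10\right) + \left(-7 + 0\right) = -10 - 7 = -17$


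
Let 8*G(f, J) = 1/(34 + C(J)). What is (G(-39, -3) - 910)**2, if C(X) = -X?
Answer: 72554270881/87616 ≈ 8.2809e+5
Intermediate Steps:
G(f, J) = 1/(8*(34 - J))
(G(-39, -3) - 910)**2 = (-1/(-272 + 8*(-3)) - 910)**2 = (-1/(-272 - 24) - 910)**2 = (-1/(-296) - 910)**2 = (-1*(-1/296) - 910)**2 = (1/296 - 910)**2 = (-269359/296)**2 = 72554270881/87616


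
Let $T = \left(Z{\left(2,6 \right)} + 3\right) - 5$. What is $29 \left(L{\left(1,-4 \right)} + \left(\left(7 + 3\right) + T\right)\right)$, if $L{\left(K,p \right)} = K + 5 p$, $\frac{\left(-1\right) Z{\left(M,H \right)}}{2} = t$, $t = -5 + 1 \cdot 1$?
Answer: $-87$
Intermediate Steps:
$t = -4$ ($t = -5 + 1 = -4$)
$Z{\left(M,H \right)} = 8$ ($Z{\left(M,H \right)} = \left(-2\right) \left(-4\right) = 8$)
$T = 6$ ($T = \left(8 + 3\right) - 5 = 11 - 5 = 6$)
$29 \left(L{\left(1,-4 \right)} + \left(\left(7 + 3\right) + T\right)\right) = 29 \left(\left(1 + 5 \left(-4\right)\right) + \left(\left(7 + 3\right) + 6\right)\right) = 29 \left(\left(1 - 20\right) + \left(10 + 6\right)\right) = 29 \left(-19 + 16\right) = 29 \left(-3\right) = -87$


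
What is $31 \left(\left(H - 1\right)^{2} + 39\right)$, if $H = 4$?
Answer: $1488$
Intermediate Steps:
$31 \left(\left(H - 1\right)^{2} + 39\right) = 31 \left(\left(4 - 1\right)^{2} + 39\right) = 31 \left(3^{2} + 39\right) = 31 \left(9 + 39\right) = 31 \cdot 48 = 1488$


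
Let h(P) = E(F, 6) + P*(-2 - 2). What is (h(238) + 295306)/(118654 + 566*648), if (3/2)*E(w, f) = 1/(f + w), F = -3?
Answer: 1324594/2184399 ≈ 0.60639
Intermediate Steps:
E(w, f) = 2/(3*(f + w))
h(P) = 2/9 - 4*P (h(P) = 2/(3*(6 - 3)) + P*(-2 - 2) = (⅔)/3 + P*(-4) = (⅔)*(⅓) - 4*P = 2/9 - 4*P)
(h(238) + 295306)/(118654 + 566*648) = ((2/9 - 4*238) + 295306)/(118654 + 566*648) = ((2/9 - 952) + 295306)/(118654 + 366768) = (-8566/9 + 295306)/485422 = (2649188/9)*(1/485422) = 1324594/2184399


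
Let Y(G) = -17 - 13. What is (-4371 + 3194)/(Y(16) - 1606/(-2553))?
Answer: 3004881/74984 ≈ 40.074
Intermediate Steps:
Y(G) = -30
(-4371 + 3194)/(Y(16) - 1606/(-2553)) = (-4371 + 3194)/(-30 - 1606/(-2553)) = -1177/(-30 - 1606*(-1/2553)) = -1177/(-30 + 1606/2553) = -1177/(-74984/2553) = -1177*(-2553/74984) = 3004881/74984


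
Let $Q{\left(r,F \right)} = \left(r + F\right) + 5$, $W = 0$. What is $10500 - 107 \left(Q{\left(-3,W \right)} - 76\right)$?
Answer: $18418$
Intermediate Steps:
$Q{\left(r,F \right)} = 5 + F + r$ ($Q{\left(r,F \right)} = \left(F + r\right) + 5 = 5 + F + r$)
$10500 - 107 \left(Q{\left(-3,W \right)} - 76\right) = 10500 - 107 \left(\left(5 + 0 - 3\right) - 76\right) = 10500 - 107 \left(2 - 76\right) = 10500 - 107 \left(-74\right) = 10500 - -7918 = 10500 + 7918 = 18418$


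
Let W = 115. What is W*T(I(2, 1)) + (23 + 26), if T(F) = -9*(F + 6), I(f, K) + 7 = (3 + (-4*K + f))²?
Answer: 49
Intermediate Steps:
I(f, K) = -7 + (3 + f - 4*K)² (I(f, K) = -7 + (3 + (-4*K + f))² = -7 + (3 + (f - 4*K))² = -7 + (3 + f - 4*K)²)
T(F) = -54 - 9*F (T(F) = -9*(6 + F) = -54 - 9*F)
W*T(I(2, 1)) + (23 + 26) = 115*(-54 - 9*(-7 + (3 + 2 - 4*1)²)) + (23 + 26) = 115*(-54 - 9*(-7 + (3 + 2 - 4)²)) + 49 = 115*(-54 - 9*(-7 + 1²)) + 49 = 115*(-54 - 9*(-7 + 1)) + 49 = 115*(-54 - 9*(-6)) + 49 = 115*(-54 + 54) + 49 = 115*0 + 49 = 0 + 49 = 49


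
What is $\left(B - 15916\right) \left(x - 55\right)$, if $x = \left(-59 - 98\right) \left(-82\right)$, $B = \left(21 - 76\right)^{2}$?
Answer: $-165249729$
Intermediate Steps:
$B = 3025$ ($B = \left(-55\right)^{2} = 3025$)
$x = 12874$ ($x = \left(-157\right) \left(-82\right) = 12874$)
$\left(B - 15916\right) \left(x - 55\right) = \left(3025 - 15916\right) \left(12874 - 55\right) = \left(3025 - 15916\right) 12819 = \left(-12891\right) 12819 = -165249729$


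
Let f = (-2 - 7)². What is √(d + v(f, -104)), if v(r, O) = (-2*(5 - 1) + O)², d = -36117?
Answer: I*√23573 ≈ 153.53*I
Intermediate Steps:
f = 81 (f = (-9)² = 81)
v(r, O) = (-8 + O)² (v(r, O) = (-2*4 + O)² = (-8 + O)²)
√(d + v(f, -104)) = √(-36117 + (-8 - 104)²) = √(-36117 + (-112)²) = √(-36117 + 12544) = √(-23573) = I*√23573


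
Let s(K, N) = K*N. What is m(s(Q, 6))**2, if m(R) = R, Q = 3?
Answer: 324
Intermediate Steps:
m(s(Q, 6))**2 = (3*6)**2 = 18**2 = 324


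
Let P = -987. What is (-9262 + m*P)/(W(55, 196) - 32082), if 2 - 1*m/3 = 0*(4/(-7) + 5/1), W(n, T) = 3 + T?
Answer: 15184/31883 ≈ 0.47624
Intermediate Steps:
m = 6 (m = 6 - 0*(4/(-7) + 5/1) = 6 - 0*(4*(-⅐) + 5*1) = 6 - 0*(-4/7 + 5) = 6 - 0*31/7 = 6 - 3*0 = 6 + 0 = 6)
(-9262 + m*P)/(W(55, 196) - 32082) = (-9262 + 6*(-987))/((3 + 196) - 32082) = (-9262 - 5922)/(199 - 32082) = -15184/(-31883) = -15184*(-1/31883) = 15184/31883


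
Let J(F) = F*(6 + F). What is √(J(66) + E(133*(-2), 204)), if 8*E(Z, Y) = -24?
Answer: √4749 ≈ 68.913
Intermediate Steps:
E(Z, Y) = -3 (E(Z, Y) = (⅛)*(-24) = -3)
√(J(66) + E(133*(-2), 204)) = √(66*(6 + 66) - 3) = √(66*72 - 3) = √(4752 - 3) = √4749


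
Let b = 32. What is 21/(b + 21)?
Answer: 21/53 ≈ 0.39623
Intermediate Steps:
21/(b + 21) = 21/(32 + 21) = 21/53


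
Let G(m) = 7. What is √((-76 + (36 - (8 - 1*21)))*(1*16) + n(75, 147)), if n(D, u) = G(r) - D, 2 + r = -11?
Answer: 10*I*√5 ≈ 22.361*I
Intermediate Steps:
r = -13 (r = -2 - 11 = -13)
n(D, u) = 7 - D
√((-76 + (36 - (8 - 1*21)))*(1*16) + n(75, 147)) = √((-76 + (36 - (8 - 1*21)))*(1*16) + (7 - 1*75)) = √((-76 + (36 - (8 - 21)))*16 + (7 - 75)) = √((-76 + (36 - 1*(-13)))*16 - 68) = √((-76 + (36 + 13))*16 - 68) = √((-76 + 49)*16 - 68) = √(-27*16 - 68) = √(-432 - 68) = √(-500) = 10*I*√5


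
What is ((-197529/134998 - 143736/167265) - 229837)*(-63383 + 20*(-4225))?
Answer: 255831336524033247983/7526813490 ≈ 3.3989e+10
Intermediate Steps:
((-197529/134998 - 143736/167265) - 229837)*(-63383 + 20*(-4225)) = ((-197529*1/134998 - 143736*1/167265) - 229837)*(-63383 - 84500) = ((-197529/134998 - 47912/55755) - 229837)*(-147883) = (-17481253571/7526813490 - 229837)*(-147883) = -1729957713354701/7526813490*(-147883) = 255831336524033247983/7526813490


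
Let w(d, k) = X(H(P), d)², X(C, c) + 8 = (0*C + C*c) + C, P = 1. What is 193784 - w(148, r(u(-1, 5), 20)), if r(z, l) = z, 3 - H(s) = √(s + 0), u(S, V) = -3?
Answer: 109684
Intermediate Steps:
H(s) = 3 - √s (H(s) = 3 - √(s + 0) = 3 - √s)
X(C, c) = -8 + C + C*c (X(C, c) = -8 + ((0*C + C*c) + C) = -8 + ((0 + C*c) + C) = -8 + (C*c + C) = -8 + (C + C*c) = -8 + C + C*c)
w(d, k) = (-6 + 2*d)² (w(d, k) = (-8 + (3 - √1) + (3 - √1)*d)² = (-8 + (3 - 1*1) + (3 - 1*1)*d)² = (-8 + (3 - 1) + (3 - 1)*d)² = (-8 + 2 + 2*d)² = (-6 + 2*d)²)
193784 - w(148, r(u(-1, 5), 20)) = 193784 - 4*(-3 + 148)² = 193784 - 4*145² = 193784 - 4*21025 = 193784 - 1*84100 = 193784 - 84100 = 109684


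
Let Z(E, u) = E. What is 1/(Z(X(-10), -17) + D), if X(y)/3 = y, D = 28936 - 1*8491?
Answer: 1/20415 ≈ 4.8984e-5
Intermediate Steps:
D = 20445 (D = 28936 - 8491 = 20445)
X(y) = 3*y
1/(Z(X(-10), -17) + D) = 1/(3*(-10) + 20445) = 1/(-30 + 20445) = 1/20415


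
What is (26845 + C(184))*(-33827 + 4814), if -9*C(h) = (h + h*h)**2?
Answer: 11203660031645/3 ≈ 3.7346e+12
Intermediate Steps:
C(h) = -(h + h**2)**2/9 (C(h) = -(h + h*h)**2/9 = -(h + h**2)**2/9)
(26845 + C(184))*(-33827 + 4814) = (26845 - 1/9*184**2*(1 + 184)**2)*(-33827 + 4814) = (26845 - 1/9*33856*185**2)*(-29013) = (26845 - 1/9*33856*34225)*(-29013) = (26845 - 1158721600/9)*(-29013) = -1158479995/9*(-29013) = 11203660031645/3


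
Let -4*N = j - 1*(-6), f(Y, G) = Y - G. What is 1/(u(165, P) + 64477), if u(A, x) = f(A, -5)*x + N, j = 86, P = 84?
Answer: 1/78734 ≈ 1.2701e-5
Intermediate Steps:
N = -23 (N = -(86 - 1*(-6))/4 = -(86 + 6)/4 = -¼*92 = -23)
u(A, x) = -23 + x*(5 + A) (u(A, x) = (A - 1*(-5))*x - 23 = (A + 5)*x - 23 = (5 + A)*x - 23 = x*(5 + A) - 23 = -23 + x*(5 + A))
1/(u(165, P) + 64477) = 1/((-23 + 84*(5 + 165)) + 64477) = 1/((-23 + 84*170) + 64477) = 1/((-23 + 14280) + 64477) = 1/(14257 + 64477) = 1/78734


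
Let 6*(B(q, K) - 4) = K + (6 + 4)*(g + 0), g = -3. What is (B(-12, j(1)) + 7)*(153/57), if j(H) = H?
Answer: 629/38 ≈ 16.553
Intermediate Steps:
B(q, K) = -1 + K/6 (B(q, K) = 4 + (K + (6 + 4)*(-3 + 0))/6 = 4 + (K + 10*(-3))/6 = 4 + (K - 30)/6 = 4 + (-30 + K)/6 = 4 + (-5 + K/6) = -1 + K/6)
(B(-12, j(1)) + 7)*(153/57) = ((-1 + (⅙)*1) + 7)*(153/57) = ((-1 + ⅙) + 7)*(153*(1/57)) = (-⅚ + 7)*(51/19) = (37/6)*(51/19) = 629/38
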